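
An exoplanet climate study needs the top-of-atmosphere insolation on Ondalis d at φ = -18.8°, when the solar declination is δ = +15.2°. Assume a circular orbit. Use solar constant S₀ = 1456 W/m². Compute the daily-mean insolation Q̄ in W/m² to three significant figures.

Q̄ ≈ 364 W/m²

cos H₀ = −tan(-18.8°) tan(+15.200°) = 0.0925, H₀ = 1.4782 rad.
Bracket: H₀ sin φ sin δ + cos φ cos δ sin H₀ = 1.4782×-0.32227×0.26219 + 0.94665×0.96502×0.99571 = -0.124902 + 0.909617 = 0.784715.
Q̄ = (S₀/π) × [bracket] = (1456/π) × 0.784715 = 363.7 W/m².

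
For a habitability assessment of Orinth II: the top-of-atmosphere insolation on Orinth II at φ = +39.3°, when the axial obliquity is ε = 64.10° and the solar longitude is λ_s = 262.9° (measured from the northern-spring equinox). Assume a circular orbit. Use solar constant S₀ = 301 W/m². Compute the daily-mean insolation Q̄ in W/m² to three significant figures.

Solar declination: sin δ = sin ε · sin λ_s = sin 64.10° × sin 262.9° = -0.89266, so δ = -63.209°.
cos H₀ = −tan(+39.3°) tan(-63.209°) = 1.6210 ≥ 1 ⇒ polar night, H₀ = 0 and Q̄ = 0.

Q̄ ≈ 0.00 W/m²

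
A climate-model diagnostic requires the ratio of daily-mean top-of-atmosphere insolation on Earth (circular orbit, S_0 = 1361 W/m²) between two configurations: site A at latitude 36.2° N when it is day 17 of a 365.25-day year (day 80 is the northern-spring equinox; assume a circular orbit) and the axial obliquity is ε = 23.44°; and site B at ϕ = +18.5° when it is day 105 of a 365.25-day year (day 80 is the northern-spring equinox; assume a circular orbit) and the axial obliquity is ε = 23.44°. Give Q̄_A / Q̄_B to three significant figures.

— Configuration A (ϕ=+36.2°):
Solar longitude: L_s = 360° × (17 − 80)/365.25 = -62.094°, i.e. -62.094° + 360° = 297.906°.
sin δ = sin 23.44° × sin 297.906° = -0.35153, so δ = -20.581°.
cos h₀ = −tan(+36.2°) tan(-20.581°) = 0.2748, h₀ = 1.2924 rad.
Bracket: h₀ sin ϕ sin δ + cos ϕ cos δ sin h₀ = 1.2924×0.59061×-0.35153 + 0.80696×0.93618×0.96149 = -0.268324 + 0.726367 = 0.458043.
Q̄ = (S_0/π) × [bracket] = (1361/π) × 0.458043 = 198.43 W/m².
— Configuration B (ϕ=+18.5°):
Solar longitude: L_s = 360° × (105 − 80)/365.25 = 24.641°.
sin δ = sin 23.44° × sin 24.641° = 0.16585, so δ = +9.547°.
cos h₀ = −tan(+18.5°) tan(+9.547°) = -0.0563, h₀ = 1.6271 rad.
Bracket: h₀ sin ϕ sin δ + cos ϕ cos δ sin h₀ = 1.6271×0.31730×0.16585 + 0.94832×0.98615×0.99842 = 0.085625 + 0.933708 = 1.019333.
Q̄ = (S_0/π) × [bracket] = (1361/π) × 1.019333 = 441.60 W/m².
Ratio Q̄_A / Q̄_B = 198.43 / 441.60 = 0.4493.

Q̄_A / Q̄_B ≈ 0.449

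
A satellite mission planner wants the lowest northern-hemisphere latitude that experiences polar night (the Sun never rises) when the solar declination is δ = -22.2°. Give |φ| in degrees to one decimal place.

|φ| = 67.8°

Polar night requires cos H₀ = −tan φ tan δ ≥ 1, i.e. tan φ tan δ ≤ −1.
The boundary is |tan φ| · |tan δ| = 1, so |φ| = 90° − |δ| = 90° − 22.2° = 67.8° in the northern hemisphere.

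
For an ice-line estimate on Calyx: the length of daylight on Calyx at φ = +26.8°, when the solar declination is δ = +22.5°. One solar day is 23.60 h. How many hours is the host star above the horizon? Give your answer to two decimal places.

cos H₀ = −tan φ · tan δ = −tan(+26.8°) × tan(+22.500°) = -0.2092, so H₀ = 1.7816 rad = 102.08°.
Daylight = 2H₀/(2π) × 23.60 h = (1.7816/π) × 23.60 = 13.38 h.

13.38 h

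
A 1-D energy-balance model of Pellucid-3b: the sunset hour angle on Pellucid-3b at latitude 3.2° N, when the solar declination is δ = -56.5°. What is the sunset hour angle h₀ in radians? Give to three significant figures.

cos h₀ = −tan ϕ · tan δ = −tan(+3.2°) × tan(-56.500°) = 0.0845, so h₀ = 1.4862 rad = 85.15°.

h₀ = 1.49 rad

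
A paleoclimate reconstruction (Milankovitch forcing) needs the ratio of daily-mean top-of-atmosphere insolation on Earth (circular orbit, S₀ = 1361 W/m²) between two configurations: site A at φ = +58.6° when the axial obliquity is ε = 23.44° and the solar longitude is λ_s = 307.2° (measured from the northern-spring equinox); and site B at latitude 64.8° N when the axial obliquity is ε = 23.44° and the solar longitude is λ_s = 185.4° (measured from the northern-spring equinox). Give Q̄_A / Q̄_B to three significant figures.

— Configuration A (φ=+58.6°):
Solar declination: sin δ = sin ε · sin λ_s = sin 23.44° × sin 307.2° = -0.31685, so δ = -18.473°.
cos H₀ = −tan(+58.6°) tan(-18.473°) = 0.5473, H₀ = 0.9917 rad.
Bracket: H₀ sin φ sin δ + cos φ cos δ sin H₀ = 0.9917×0.85355×-0.31685 + 0.52101×0.94848×0.83695 = -0.268203 + 0.413594 = 0.145391.
Q̄ = (S₀/π) × [bracket] = (1361/π) × 0.145391 = 62.986 W/m².
— Configuration B (φ=+64.8°):
Solar declination: sin δ = sin ε · sin λ_s = sin 23.44° × sin 185.4° = -0.03744, so δ = -2.145°.
cos H₀ = −tan(+64.8°) tan(-2.145°) = 0.0796, H₀ = 1.4911 rad.
Bracket: H₀ sin φ sin δ + cos φ cos δ sin H₀ = 1.4911×0.90483×-0.03744 + 0.42578×0.99930×0.99683 = -0.050514 + 0.424133 = 0.373619.
Q̄ = (S₀/π) × [bracket] = (1361/π) × 0.373619 = 161.86 W/m².
Ratio Q̄_A / Q̄_B = 62.986 / 161.86 = 0.3891.

Q̄_A / Q̄_B ≈ 0.389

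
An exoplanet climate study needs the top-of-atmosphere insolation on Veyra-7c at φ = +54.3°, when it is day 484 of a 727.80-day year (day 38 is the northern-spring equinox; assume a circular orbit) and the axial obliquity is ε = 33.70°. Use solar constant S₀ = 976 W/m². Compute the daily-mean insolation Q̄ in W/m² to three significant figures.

Q̄ ≈ 51.1 W/m²

Solar longitude: λ_s = 360° × (484 − 38)/727.80 = 220.610°.
sin δ = sin 33.70° × sin 220.610° = -0.36115, so δ = -21.171°.
cos H₀ = −tan(+54.3°) tan(-21.171°) = 0.5390, H₀ = 1.0016 rad.
Bracket: H₀ sin φ sin δ + cos φ cos δ sin H₀ = 1.0016×0.81208×-0.36115 + 0.58354×0.93251×0.84232 = -0.293752 + 0.458354 = 0.164602.
Q̄ = (S₀/π) × [bracket] = (976/π) × 0.164602 = 51.14 W/m².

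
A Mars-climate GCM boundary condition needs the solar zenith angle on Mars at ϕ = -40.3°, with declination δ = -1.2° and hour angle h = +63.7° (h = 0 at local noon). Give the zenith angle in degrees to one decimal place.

θ_z = 69.4°

cos θ_z = sin ϕ sin δ + cos ϕ cos δ cos h = 0.013545 + 0.337842 = 0.351387.
θ_z = arccos(0.351387) = 69.4°.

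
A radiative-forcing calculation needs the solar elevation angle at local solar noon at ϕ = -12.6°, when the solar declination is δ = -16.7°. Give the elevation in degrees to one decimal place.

85.9°

At local noon the hour angle is zero, so the zenith angle equals |ϕ − δ| = |-12.6° − (-16.700°)| = 4.100°.
Elevation = 90° − 4.100° = 85.9°.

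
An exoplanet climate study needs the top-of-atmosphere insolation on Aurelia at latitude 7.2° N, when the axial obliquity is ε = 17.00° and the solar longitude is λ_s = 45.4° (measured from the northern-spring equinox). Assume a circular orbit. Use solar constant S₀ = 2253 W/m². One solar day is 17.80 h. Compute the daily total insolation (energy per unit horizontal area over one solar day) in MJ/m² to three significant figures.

46.5 MJ/m²

Solar declination: sin δ = sin ε · sin λ_s = sin 17.00° × sin 45.4° = 0.20818, so δ = +12.015°.
cos H₀ = −tan(+7.2°) tan(+12.015°) = -0.0269, H₀ = 1.5977 rad.
Bracket: H₀ sin φ sin δ + cos φ cos δ sin H₀ = 1.5977×0.12533×0.20818 + 0.99211×0.97809×0.99964 = 0.041686 + 0.970024 = 1.011710.
Q̄ = (S₀/π) × [bracket] = (2253/π) × 1.011710 = 725.55 W/m².
Daily total = Q̄ × 17.80 h × 3600 s/h = 725.55 × 17.80 × 3600 / 10⁶ = 46.49 MJ/m².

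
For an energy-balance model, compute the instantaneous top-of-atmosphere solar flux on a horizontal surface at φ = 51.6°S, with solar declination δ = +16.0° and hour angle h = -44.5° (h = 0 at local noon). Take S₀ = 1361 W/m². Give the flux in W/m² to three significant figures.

cos θ_z = sin φ sin δ + cos φ cos δ cos h = -0.216015 + 0.425872 = 0.209857.
Flux = S₀ · cos θ_z = 1361 × 0.209857 = 285.6 W/m².

286 W/m²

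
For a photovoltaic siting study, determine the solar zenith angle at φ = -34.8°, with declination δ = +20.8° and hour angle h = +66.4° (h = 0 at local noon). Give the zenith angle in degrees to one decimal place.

cos θ_z = sin φ sin δ + cos φ cos δ cos h = -0.202664 + 0.307320 = 0.104656.
θ_z = arccos(0.104656) = 84.0°.

θ_z = 84.0°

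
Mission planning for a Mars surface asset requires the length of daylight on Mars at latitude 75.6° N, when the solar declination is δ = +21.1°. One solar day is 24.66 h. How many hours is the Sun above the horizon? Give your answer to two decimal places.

Sunrise equation: cos H₀ = −tan φ · tan δ = -1.5029 ≤ −1, so the Sun never sets (polar day) and H₀ = π.
Daylight = 2H₀/(2π) × 24.66 h = (3.1416/π) × 24.66 = 24.66 h.

24.66 h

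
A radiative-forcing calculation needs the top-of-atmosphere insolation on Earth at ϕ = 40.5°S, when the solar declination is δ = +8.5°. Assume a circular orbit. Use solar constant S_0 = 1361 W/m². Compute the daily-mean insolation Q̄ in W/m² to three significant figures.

cos h₀ = −tan(-40.5°) tan(+8.500°) = 0.1276, h₀ = 1.4428 rad.
Bracket: h₀ sin ϕ sin δ + cos ϕ cos δ sin h₀ = 1.4428×-0.64945×0.14781 + 0.76041×0.98902×0.99182 = -0.138502 + 0.745909 = 0.607407.
Q̄ = (S_0/π) × [bracket] = (1361/π) × 0.607407 = 263.1 W/m².

Q̄ ≈ 263 W/m²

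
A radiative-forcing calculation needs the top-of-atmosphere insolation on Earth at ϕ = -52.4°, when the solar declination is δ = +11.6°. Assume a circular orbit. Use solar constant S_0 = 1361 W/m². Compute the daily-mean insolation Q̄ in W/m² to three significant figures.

cos h₀ = −tan(-52.4°) tan(+11.600°) = 0.2665, h₀ = 1.3010 rad.
Bracket: h₀ sin ϕ sin δ + cos ϕ cos δ sin h₀ = 1.3010×-0.79229×0.20108 + 0.61015×0.97958×0.96382 = -0.207267 + 0.576066 = 0.368799.
Q̄ = (S_0/π) × [bracket] = (1361/π) × 0.368799 = 159.8 W/m².

Q̄ ≈ 160 W/m²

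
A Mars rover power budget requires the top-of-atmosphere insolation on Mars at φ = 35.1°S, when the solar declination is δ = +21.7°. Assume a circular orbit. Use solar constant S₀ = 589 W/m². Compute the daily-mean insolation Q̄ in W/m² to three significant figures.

Q̄ ≈ 85.5 W/m²

cos H₀ = −tan(-35.1°) tan(+21.700°) = 0.2797, H₀ = 1.2873 rad.
Bracket: H₀ sin φ sin δ + cos φ cos δ sin H₀ = 1.2873×-0.57501×0.36975 + 0.81815×0.92913×0.96009 = -0.273693 + 0.729829 = 0.456136.
Q̄ = (S₀/π) × [bracket] = (589/π) × 0.456136 = 85.52 W/m².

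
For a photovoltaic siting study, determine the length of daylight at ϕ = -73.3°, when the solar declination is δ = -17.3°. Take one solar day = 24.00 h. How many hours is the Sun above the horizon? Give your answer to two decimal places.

24.00 h

Sunrise equation: cos h₀ = −tan ϕ · tan δ = -1.0382 ≤ −1, so the Sun never sets (polar day) and h₀ = π.
Daylight = 2h₀/(2π) × 24.00 h = (3.1416/π) × 24.00 = 24.00 h.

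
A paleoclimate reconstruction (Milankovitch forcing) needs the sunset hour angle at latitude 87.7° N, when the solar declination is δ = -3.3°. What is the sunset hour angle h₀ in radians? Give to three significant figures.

cos h₀ = −tan ϕ · tan δ = 1.4356 ≥ 1, so the Sun never rises (polar night) and h₀ = 0.

h₀ = 0.00 rad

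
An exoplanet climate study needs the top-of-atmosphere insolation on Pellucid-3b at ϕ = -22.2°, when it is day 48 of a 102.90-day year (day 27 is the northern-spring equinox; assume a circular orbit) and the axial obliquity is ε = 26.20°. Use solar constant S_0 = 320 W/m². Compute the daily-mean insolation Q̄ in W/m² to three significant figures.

Solar longitude: L_s = 360° × (48 − 27)/102.90 = 73.469°.
sin δ = sin 26.20° × sin 73.469° = 0.42326, so δ = +25.040°.
cos h₀ = −tan(-22.2°) tan(+25.040°) = 0.1906, h₀ = 1.3790 rad.
Bracket: h₀ sin ϕ sin δ + cos ϕ cos δ sin h₀ = 1.3790×-0.37784×0.42326 + 0.92587×0.90601×0.98166 = -0.220536 + 0.823463 = 0.602927.
Q̄ = (S_0/π) × [bracket] = (320/π) × 0.602927 = 61.41 W/m².

Q̄ ≈ 61.4 W/m²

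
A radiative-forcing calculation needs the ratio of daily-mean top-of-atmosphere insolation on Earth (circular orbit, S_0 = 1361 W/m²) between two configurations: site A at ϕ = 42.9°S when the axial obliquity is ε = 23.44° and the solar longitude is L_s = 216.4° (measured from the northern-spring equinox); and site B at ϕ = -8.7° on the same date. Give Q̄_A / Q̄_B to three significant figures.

— Configuration A (ϕ=-42.9°):
Solar declination: sin δ = sin ε · sin L_s = sin 23.44° × sin 216.4° = -0.23606, so δ = -13.654°.
cos h₀ = −tan(-42.9°) tan(-13.654°) = -0.2257, h₀ = 1.7985 rad.
Bracket: h₀ sin ϕ sin δ + cos ϕ cos δ sin h₀ = 1.7985×-0.68072×-0.23606 + 0.73254×0.97174×0.97419 = 0.289002 + 0.693466 = 0.982468.
Q̄ = (S_0/π) × [bracket] = (1361/π) × 0.982468 = 425.62 W/m².
— Configuration B (ϕ=-8.7°):
cos h₀ = −tan(-8.7°) tan(-13.654°) = -0.0372, h₀ = 1.6080 rad.
Bracket: h₀ sin ϕ sin δ + cos ϕ cos δ sin h₀ = 1.6080×-0.15126×-0.23606 + 0.98849×0.97174×0.99931 = 0.057416 + 0.959892 = 1.017308.
Q̄ = (S_0/π) × [bracket] = (1361/π) × 1.017308 = 440.72 W/m².
Ratio Q̄_A / Q̄_B = 425.62 / 440.72 = 0.9657.

Q̄_A / Q̄_B ≈ 0.966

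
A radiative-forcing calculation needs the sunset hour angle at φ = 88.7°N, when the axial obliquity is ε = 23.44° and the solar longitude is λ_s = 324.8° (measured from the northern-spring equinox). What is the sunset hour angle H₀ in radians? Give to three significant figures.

H₀ = 0.00 rad

Solar declination: sin δ = sin ε · sin λ_s = sin 23.44° × sin 324.8° = -0.22930, so δ = -13.256°.
cos H₀ = −tan φ · tan δ = 10.3809 ≥ 1, so the Sun never rises (polar night) and H₀ = 0.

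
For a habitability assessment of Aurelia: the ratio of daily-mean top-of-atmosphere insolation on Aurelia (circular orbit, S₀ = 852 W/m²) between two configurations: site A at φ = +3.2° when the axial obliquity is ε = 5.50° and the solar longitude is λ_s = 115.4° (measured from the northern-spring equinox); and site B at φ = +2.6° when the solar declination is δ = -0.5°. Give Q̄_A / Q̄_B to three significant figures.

— Configuration A (φ=+3.2°):
Solar declination: sin δ = sin ε · sin λ_s = sin 5.50° × sin 115.4° = 0.08658, so δ = +4.967°.
cos H₀ = −tan(+3.2°) tan(+4.967°) = -0.0049, H₀ = 1.5757 rad.
Bracket: H₀ sin φ sin δ + cos φ cos δ sin H₀ = 1.5757×0.05582×0.08658 + 0.99844×0.99624×0.99999 = 0.007615 + 0.994676 = 1.002291.
Q̄ = (S₀/π) × [bracket] = (852/π) × 1.002291 = 271.82 W/m².
— Configuration B (φ=+2.6°):
cos H₀ = −tan(+2.6°) tan(-0.500°) = 0.0004, H₀ = 1.5704 rad.
Bracket: H₀ sin φ sin δ + cos φ cos δ sin H₀ = 1.5704×0.04536×-0.00873 + 0.99897×0.99996×1.00000 = -0.000622 + 0.998930 = 0.998308.
Q̄ = (S₀/π) × [bracket] = (852/π) × 0.998308 = 270.74 W/m².
Ratio Q̄_A / Q̄_B = 271.82 / 270.74 = 1.004.

Q̄_A / Q̄_B ≈ 1.00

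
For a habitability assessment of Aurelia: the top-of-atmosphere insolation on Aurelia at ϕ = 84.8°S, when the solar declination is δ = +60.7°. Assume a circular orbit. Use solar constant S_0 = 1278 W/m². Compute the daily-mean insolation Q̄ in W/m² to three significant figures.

Q̄ ≈ 0.00 W/m²

cos h₀ = −tan(-84.8°) tan(+60.700°) = 19.5807 ≥ 1 ⇒ polar night, h₀ = 0 and Q̄ = 0.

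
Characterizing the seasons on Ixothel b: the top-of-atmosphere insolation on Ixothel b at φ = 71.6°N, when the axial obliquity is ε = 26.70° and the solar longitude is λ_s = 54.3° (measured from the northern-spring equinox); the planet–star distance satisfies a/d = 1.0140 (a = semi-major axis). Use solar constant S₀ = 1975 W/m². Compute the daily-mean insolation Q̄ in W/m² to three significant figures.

Q̄ ≈ 703 W/m²

Solar declination: sin δ = sin ε · sin λ_s = sin 26.70° × sin 54.3° = 0.36488, so δ = +21.400°.
cos H₀ = −tan(+71.6°) tan(+21.400°) = -1.1781 ≤ −1 ⇒ polar day, H₀ = π.
Bracket: H₀ sin φ sin δ + cos φ cos δ sin H₀ = 3.1416×0.94888×0.36488 + 0.31565×0.93105×0.00000 = 1.087708 + 0.000000 = 1.087708.
Inverse-square distance factor (a/d)² = 1.0140² = 1.028196.
Q̄ = (S₀/π) × 1.028196 × [bracket] = (1975/π) × 1.028196 × 1.087708 = 703.1 W/m².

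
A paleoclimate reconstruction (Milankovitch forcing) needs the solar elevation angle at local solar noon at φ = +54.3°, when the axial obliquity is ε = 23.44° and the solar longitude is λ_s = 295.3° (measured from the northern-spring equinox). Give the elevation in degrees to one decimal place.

14.6°

Solar declination: sin δ = sin ε · sin λ_s = sin 23.44° × sin 295.3° = -0.35963, so δ = -21.078°.
At local noon the hour angle is zero, so the zenith angle equals |φ − δ| = |+54.3° − (-21.078°)| = 75.378°.
Elevation = 90° − 75.378° = 14.6°.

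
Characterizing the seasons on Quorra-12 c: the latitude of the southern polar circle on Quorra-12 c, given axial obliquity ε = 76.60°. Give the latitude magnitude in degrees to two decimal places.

The polar circle is the lowest latitude that experiences at least one full rotation of continuous darkness at the northern-summer solstice; it lies at |φ| = 90° − ε = 90° − 76.60° = 13.40°.

13.40°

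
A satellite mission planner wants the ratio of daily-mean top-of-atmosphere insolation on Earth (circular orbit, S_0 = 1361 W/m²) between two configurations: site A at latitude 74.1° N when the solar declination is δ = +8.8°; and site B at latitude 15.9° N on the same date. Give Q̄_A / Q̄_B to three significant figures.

— Configuration A (ϕ=+74.1°):
cos h₀ = −tan(+74.1°) tan(+8.800°) = -0.5435, h₀ = 2.1453 rad.
Bracket: h₀ sin ϕ sin δ + cos ϕ cos δ sin h₀ = 2.1453×0.96174×0.15299 + 0.27396×0.98823×0.83944 = 0.315652 + 0.227266 = 0.542918.
Q̄ = (S_0/π) × [bracket] = (1361/π) × 0.542918 = 235.20 W/m².
— Configuration B (ϕ=+15.9°):
cos h₀ = −tan(+15.9°) tan(+8.800°) = -0.0441, h₀ = 1.6149 rad.
Bracket: h₀ sin ϕ sin δ + cos ϕ cos δ sin h₀ = 1.6149×0.27396×0.15299 + 0.96174×0.98823×0.99903 = 0.067686 + 0.949498 = 1.017184.
Q̄ = (S_0/π) × [bracket] = (1361/π) × 1.017184 = 440.66 W/m².
Ratio Q̄_A / Q̄_B = 235.20 / 440.66 = 0.5337.

Q̄_A / Q̄_B ≈ 0.534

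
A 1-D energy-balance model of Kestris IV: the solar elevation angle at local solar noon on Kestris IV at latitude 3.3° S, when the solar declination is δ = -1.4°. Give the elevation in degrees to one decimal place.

At local noon the hour angle is zero, so the zenith angle equals |φ − δ| = |-3.3° − (-1.400°)| = 1.900°.
Elevation = 90° − 1.900° = 88.1°.

88.1°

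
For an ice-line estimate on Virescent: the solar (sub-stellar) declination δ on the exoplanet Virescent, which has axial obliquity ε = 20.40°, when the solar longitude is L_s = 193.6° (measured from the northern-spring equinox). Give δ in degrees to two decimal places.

δ = -4.70°

sin δ = sin ε · sin L_s = sin 20.40° × sin 193.6° = -0.081964.
δ = arcsin(-0.081964) = -4.70°.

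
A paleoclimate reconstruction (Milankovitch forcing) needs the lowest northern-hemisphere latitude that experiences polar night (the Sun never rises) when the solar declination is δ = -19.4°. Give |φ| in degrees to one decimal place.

Polar night requires cos H₀ = −tan φ tan δ ≥ 1, i.e. tan φ tan δ ≤ −1.
The boundary is |tan φ| · |tan δ| = 1, so |φ| = 90° − |δ| = 90° − 19.4° = 70.6° in the northern hemisphere.

|φ| = 70.6°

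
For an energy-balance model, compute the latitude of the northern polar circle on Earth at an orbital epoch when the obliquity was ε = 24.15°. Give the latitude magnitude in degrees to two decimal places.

65.85°

The polar circle is the lowest latitude that experiences at least one full rotation of continuous daylight at the northern-summer solstice; it lies at |ϕ| = 90° − ε = 90° − 24.15° = 65.85°.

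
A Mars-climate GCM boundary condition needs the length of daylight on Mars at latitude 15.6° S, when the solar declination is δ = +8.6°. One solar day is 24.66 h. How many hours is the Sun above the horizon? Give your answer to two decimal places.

12.00 h

cos h₀ = −tan ϕ · tan δ = −tan(-15.6°) × tan(+8.600°) = 0.0422, so h₀ = 1.5286 rad = 87.58°.
Daylight = 2h₀/(2π) × 24.66 h = (1.5286/π) × 24.66 = 12.00 h.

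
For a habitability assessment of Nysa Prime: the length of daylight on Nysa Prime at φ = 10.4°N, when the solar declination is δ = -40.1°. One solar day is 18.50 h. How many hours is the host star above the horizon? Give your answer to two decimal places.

cos H₀ = −tan φ · tan δ = −tan(+10.4°) × tan(-40.100°) = 0.1546, so H₀ = 1.4156 rad = 81.11°.
Daylight = 2H₀/(2π) × 18.50 h = (1.4156/π) × 18.50 = 8.34 h.

8.34 h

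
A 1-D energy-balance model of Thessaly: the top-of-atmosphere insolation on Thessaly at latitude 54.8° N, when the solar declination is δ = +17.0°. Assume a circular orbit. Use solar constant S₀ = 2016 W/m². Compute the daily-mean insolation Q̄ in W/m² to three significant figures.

Q̄ ≈ 628 W/m²

cos H₀ = −tan(+54.8°) tan(+17.000°) = -0.4334, H₀ = 2.0191 rad.
Bracket: H₀ sin φ sin δ + cos φ cos δ sin H₀ = 2.0191×0.81714×0.29237 + 0.57643×0.95630×0.90120 = 0.482378 + 0.496777 = 0.979155.
Q̄ = (S₀/π) × [bracket] = (2016/π) × 0.979155 = 628.3 W/m².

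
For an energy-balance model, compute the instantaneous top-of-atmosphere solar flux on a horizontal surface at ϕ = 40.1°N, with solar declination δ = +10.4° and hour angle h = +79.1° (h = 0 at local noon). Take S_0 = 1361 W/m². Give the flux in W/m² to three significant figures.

352 W/m²

cos θ_z = sin ϕ sin δ + cos ϕ cos δ cos h = 0.116277 + 0.142267 = 0.258544.
Flux = S_0 · cos θ_z = 1361 × 0.258544 = 351.9 W/m².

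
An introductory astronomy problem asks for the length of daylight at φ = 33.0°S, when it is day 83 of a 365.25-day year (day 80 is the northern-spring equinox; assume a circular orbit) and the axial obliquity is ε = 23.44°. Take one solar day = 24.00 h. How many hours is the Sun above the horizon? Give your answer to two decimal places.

Solar longitude: λ_s = 360° × (83 − 80)/365.25 = 2.957°.
sin δ = sin 23.44° × sin 2.957° = 0.02052, so δ = +1.176°.
cos H₀ = −tan φ · tan δ = −tan(-33.0°) × tan(+1.176°) = 0.0133, so H₀ = 1.5575 rad = 89.24°.
Daylight = 2H₀/(2π) × 24.00 h = (1.5575/π) × 24.00 = 11.90 h.

11.90 h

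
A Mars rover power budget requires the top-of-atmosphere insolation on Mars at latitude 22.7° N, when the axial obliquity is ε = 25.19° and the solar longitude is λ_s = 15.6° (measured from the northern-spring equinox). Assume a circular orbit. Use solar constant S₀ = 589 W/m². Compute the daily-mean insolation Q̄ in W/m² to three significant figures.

Solar declination: sin δ = sin ε · sin λ_s = sin 25.19° × sin 15.6° = 0.11446, so δ = +6.572°.
cos H₀ = −tan(+22.7°) tan(+6.572°) = -0.0482, H₀ = 1.6190 rad.
Bracket: H₀ sin φ sin δ + cos φ cos δ sin H₀ = 1.6190×0.38591×0.11446 + 0.92254×0.99343×0.99884 = 0.071513 + 0.915416 = 0.986929.
Q̄ = (S₀/π) × [bracket] = (589/π) × 0.986929 = 185.0 W/m².

Q̄ ≈ 185 W/m²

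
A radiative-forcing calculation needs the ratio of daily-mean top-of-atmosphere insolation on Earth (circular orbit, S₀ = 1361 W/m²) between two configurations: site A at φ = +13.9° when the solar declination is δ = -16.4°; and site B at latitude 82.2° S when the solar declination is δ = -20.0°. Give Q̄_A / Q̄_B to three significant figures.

— Configuration A (φ=+13.9°):
cos H₀ = −tan(+13.9°) tan(-16.400°) = 0.0728, H₀ = 1.4979 rad.
Bracket: H₀ sin φ sin δ + cos φ cos δ sin H₀ = 1.4979×0.24023×-0.28234 + 0.97072×0.95931×0.99734 = -0.101597 + 0.928744 = 0.827147.
Q̄ = (S₀/π) × [bracket] = (1361/π) × 0.827147 = 358.34 W/m².
— Configuration B (φ=-82.2°):
cos H₀ = −tan(-82.2°) tan(-20.000°) = -2.6570 ≤ −1 ⇒ polar day, H₀ = π.
Bracket: H₀ sin φ sin δ + cos φ cos δ sin H₀ = 3.1416×-0.99075×-0.34202 + 0.13572×0.93969×0.00000 = 1.064551 + 0.000000 = 1.064551.
Q̄ = (S₀/π) × [bracket] = (1361/π) × 1.064551 = 461.18 W/m².
Ratio Q̄_A / Q̄_B = 358.34 / 461.18 = 0.7770.

Q̄_A / Q̄_B ≈ 0.777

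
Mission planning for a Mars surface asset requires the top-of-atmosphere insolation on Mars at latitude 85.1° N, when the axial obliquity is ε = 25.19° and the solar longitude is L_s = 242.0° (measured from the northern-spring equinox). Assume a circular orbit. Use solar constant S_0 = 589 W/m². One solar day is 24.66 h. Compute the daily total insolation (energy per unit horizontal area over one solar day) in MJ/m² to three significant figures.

Solar declination: sin δ = sin ε · sin L_s = sin 25.19° × sin 242.0° = -0.37580, so δ = -22.074°.
cos h₀ = −tan(+85.1°) tan(-22.074°) = 4.7303 ≥ 1 ⇒ polar night, h₀ = 0 and Q̄ = 0.
Daily total = Q̄ × 24.66 h × 3600 s/h = 0.00 MJ/m².

0.00 MJ/m²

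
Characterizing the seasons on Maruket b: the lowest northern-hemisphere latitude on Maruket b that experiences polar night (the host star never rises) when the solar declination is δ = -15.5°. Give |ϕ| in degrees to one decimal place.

|ϕ| = 74.5°

Polar night requires cos h₀ = −tan ϕ tan δ ≥ 1, i.e. tan ϕ tan δ ≤ −1.
The boundary is |tan ϕ| · |tan δ| = 1, so |ϕ| = 90° − |δ| = 90° − 15.5° = 74.5° in the northern hemisphere.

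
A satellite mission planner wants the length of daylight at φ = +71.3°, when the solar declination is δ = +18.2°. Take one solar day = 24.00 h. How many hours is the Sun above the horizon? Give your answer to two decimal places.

22.17 h

cos H₀ = −tan φ · tan δ = −tan(+71.3°) × tan(+18.200°) = -0.9713, so H₀ = 2.9016 rad = 166.25°.
Daylight = 2H₀/(2π) × 24.00 h = (2.9016/π) × 24.00 = 22.17 h.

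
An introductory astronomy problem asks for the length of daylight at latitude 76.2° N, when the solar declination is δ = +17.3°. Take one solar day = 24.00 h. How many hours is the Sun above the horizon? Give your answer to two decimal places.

24.00 h

Sunrise equation: cos H₀ = −tan φ · tan δ = -1.2681 ≤ −1, so the Sun never sets (polar day) and H₀ = π.
Daylight = 2H₀/(2π) × 24.00 h = (3.1416/π) × 24.00 = 24.00 h.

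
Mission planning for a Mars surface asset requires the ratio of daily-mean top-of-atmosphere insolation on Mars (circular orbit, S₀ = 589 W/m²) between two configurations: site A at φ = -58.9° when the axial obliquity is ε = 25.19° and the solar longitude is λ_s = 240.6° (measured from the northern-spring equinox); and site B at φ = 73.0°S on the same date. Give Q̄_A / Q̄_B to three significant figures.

Q̄_A / Q̄_B ≈ 0.977

— Configuration A (φ=-58.9°):
Solar declination: sin δ = sin ε · sin λ_s = sin 25.19° × sin 240.6° = -0.37081, so δ = -21.765°.
cos H₀ = −tan(-58.9°) tan(-21.765°) = -0.6619, H₀ = 2.2941 rad.
Bracket: H₀ sin φ sin δ + cos φ cos δ sin H₀ = 2.2941×-0.85627×-0.37081 + 0.51653×0.92871×0.74961 = 0.728408 + 0.359593 = 1.088001.
Q̄ = (S₀/π) × [bracket] = (589/π) × 1.088001 = 203.98 W/m².
— Configuration B (φ=-73.0°):
cos H₀ = −tan(-73.0°) tan(-21.765°) = -1.3060 ≤ −1 ⇒ polar day, H₀ = π.
Bracket: H₀ sin φ sin δ + cos φ cos δ sin H₀ = 3.1416×-0.95630×-0.37081 + 0.29237×0.92871×0.00000 = 1.114029 + 0.000000 = 1.114029.
Q̄ = (S₀/π) × [bracket] = (589/π) × 1.114029 = 208.86 W/m².
Ratio Q̄_A / Q̄_B = 203.98 / 208.86 = 0.9766.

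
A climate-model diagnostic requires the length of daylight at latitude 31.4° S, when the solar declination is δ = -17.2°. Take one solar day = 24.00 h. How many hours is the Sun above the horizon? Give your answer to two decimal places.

13.45 h

cos H₀ = −tan φ · tan δ = −tan(-31.4°) × tan(-17.200°) = -0.1890, so H₀ = 1.7609 rad = 100.89°.
Daylight = 2H₀/(2π) × 24.00 h = (1.7609/π) × 24.00 = 13.45 h.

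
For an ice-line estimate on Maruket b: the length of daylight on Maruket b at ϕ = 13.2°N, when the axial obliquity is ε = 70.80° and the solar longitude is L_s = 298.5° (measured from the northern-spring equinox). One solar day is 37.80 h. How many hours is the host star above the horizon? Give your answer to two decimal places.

Solar declination: sin δ = sin ε · sin L_s = sin 70.80° × sin 298.5° = -0.82993, so δ = -56.092°.
cos h₀ = −tan ϕ · tan δ = −tan(+13.2°) × tan(-56.092°) = 0.3489, so h₀ = 1.2144 rad = 69.58°.
Daylight = 2h₀/(2π) × 37.80 h = (1.2144/π) × 37.80 = 14.61 h.

14.61 h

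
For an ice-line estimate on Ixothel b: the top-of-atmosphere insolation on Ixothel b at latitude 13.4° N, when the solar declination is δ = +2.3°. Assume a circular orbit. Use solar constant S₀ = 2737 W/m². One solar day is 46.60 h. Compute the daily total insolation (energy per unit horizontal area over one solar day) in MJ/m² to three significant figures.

cos H₀ = −tan(+13.4°) tan(+2.300°) = -0.0096, H₀ = 1.5804 rad.
Bracket: H₀ sin φ sin δ + cos φ cos δ sin H₀ = 1.5804×0.23175×0.04013 + 0.97278×0.99919×0.99995 = 0.014698 + 0.971943 = 0.986641.
Q̄ = (S₀/π) × [bracket] = (2737/π) × 0.986641 = 859.58 W/m².
Daily total = Q̄ × 46.60 h × 3600 s/h = 859.58 × 46.60 × 3600 / 10⁶ = 144.2 MJ/m².

144 MJ/m²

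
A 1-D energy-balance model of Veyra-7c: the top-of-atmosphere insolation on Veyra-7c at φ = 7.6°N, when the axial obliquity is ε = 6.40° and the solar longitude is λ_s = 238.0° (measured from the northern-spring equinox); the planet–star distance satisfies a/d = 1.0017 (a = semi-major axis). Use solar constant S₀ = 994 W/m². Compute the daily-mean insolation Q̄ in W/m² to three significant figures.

Solar declination: sin δ = sin ε · sin λ_s = sin 6.40° × sin 238.0° = -0.09453, so δ = -5.424°.
cos H₀ = −tan(+7.6°) tan(-5.424°) = 0.0127, H₀ = 1.5581 rad.
Bracket: H₀ sin φ sin δ + cos φ cos δ sin H₀ = 1.5581×0.13226×-0.09453 + 0.99122×0.99552×0.99992 = -0.019480 + 0.986700 = 0.967220.
Inverse-square distance factor (a/d)² = 1.0017² = 1.003403.
Q̄ = (S₀/π) × 1.003403 × [bracket] = (994/π) × 1.003403 × 0.967220 = 307.1 W/m².

Q̄ ≈ 307 W/m²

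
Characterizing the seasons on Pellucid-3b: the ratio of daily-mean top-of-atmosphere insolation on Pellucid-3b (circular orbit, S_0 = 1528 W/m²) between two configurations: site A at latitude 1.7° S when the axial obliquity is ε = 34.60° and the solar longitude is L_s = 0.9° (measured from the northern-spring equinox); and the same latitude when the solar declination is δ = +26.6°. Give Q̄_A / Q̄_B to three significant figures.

Q̄_A / Q̄_B ≈ 1.14

— Configuration A (ϕ=-1.7°):
Solar declination: sin δ = sin ε · sin L_s = sin 34.60° × sin 0.9° = 0.00892, so δ = +0.511°.
cos h₀ = −tan(-1.7°) tan(+0.511°) = 0.0003, h₀ = 1.5705 rad.
Bracket: h₀ sin ϕ sin δ + cos ϕ cos δ sin h₀ = 1.5705×-0.02967×0.00892 + 0.99956×0.99996×1.00000 = -0.000416 + 0.999520 = 0.999104.
Q̄ = (S_0/π) × [bracket] = (1528/π) × 0.999104 = 485.94 W/m².
— Configuration B (ϕ=-1.7°):
cos h₀ = −tan(-1.7°) tan(+26.600°) = 0.0149, h₀ = 1.5559 rad.
Bracket: h₀ sin ϕ sin δ + cos ϕ cos δ sin h₀ = 1.5559×-0.02967×0.44776 + 0.99956×0.89415×0.99989 = -0.020670 + 0.893658 = 0.872988.
Q̄ = (S_0/π) × [bracket] = (1528/π) × 0.872988 = 424.60 W/m².
Ratio Q̄_A / Q̄_B = 485.94 / 424.60 = 1.144.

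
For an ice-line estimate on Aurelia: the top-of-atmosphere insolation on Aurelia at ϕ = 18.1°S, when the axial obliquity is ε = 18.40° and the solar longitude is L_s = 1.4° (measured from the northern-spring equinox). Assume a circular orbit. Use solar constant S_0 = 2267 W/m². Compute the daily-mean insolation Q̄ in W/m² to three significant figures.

Q̄ ≈ 683 W/m²

Solar declination: sin δ = sin ε · sin L_s = sin 18.40° × sin 1.4° = 0.00771, so δ = +0.442°.
cos h₀ = −tan(-18.1°) tan(+0.442°) = 0.0025, h₀ = 1.5683 rad.
Bracket: h₀ sin ϕ sin δ + cos ϕ cos δ sin h₀ = 1.5683×-0.31068×0.00771 + 0.95052×0.99997×1.00000 = -0.003757 + 0.950491 = 0.946734.
Q̄ = (S_0/π) × [bracket] = (2267/π) × 0.946734 = 683.2 W/m².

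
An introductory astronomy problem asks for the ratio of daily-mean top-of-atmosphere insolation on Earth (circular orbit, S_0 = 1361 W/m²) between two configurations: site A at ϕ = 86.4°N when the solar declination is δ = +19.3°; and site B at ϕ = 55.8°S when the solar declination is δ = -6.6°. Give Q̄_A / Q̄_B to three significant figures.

— Configuration A (ϕ=+86.4°):
cos h₀ = −tan(+86.4°) tan(+19.300°) = -5.5662 ≤ −1 ⇒ polar day, h₀ = π.
Bracket: h₀ sin ϕ sin δ + cos ϕ cos δ sin h₀ = 3.1416×0.99803×0.33051 + 0.06279×0.94380×0.00000 = 1.036285 + 0.000000 = 1.036285.
Q̄ = (S_0/π) × [bracket] = (1361/π) × 1.036285 = 448.94 W/m².
— Configuration B (ϕ=-55.8°):
cos h₀ = −tan(-55.8°) tan(-6.600°) = -0.1703, h₀ = 1.7419 rad.
Bracket: h₀ sin ϕ sin δ + cos ϕ cos δ sin h₀ = 1.7419×-0.82708×-0.11494 + 0.56208×0.99337×0.98540 = 0.165593 + 0.550201 = 0.715794.
Q̄ = (S_0/π) × [bracket] = (1361/π) × 0.715794 = 310.10 W/m².
Ratio Q̄_A / Q̄_B = 448.94 / 310.10 = 1.448.

Q̄_A / Q̄_B ≈ 1.45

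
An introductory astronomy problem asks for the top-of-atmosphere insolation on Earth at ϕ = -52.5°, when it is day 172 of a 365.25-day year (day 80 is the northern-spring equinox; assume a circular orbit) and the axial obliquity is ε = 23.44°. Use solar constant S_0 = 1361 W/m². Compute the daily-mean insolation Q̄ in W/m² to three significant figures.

Q̄ ≈ 67.0 W/m²

Solar longitude: L_s = 360° × (172 − 80)/365.25 = 90.678°.
sin δ = sin 23.44° × sin 90.678° = 0.39776, so δ = +23.438°.
cos h₀ = −tan(-52.5°) tan(+23.438°) = 0.5650, h₀ = 0.9704 rad.
Bracket: h₀ sin ϕ sin δ + cos ϕ cos δ sin h₀ = 0.9704×-0.79335×0.39776 + 0.60876×0.91749×0.82510 = -0.306222 + 0.460844 = 0.154622.
Q̄ = (S_0/π) × [bracket] = (1361/π) × 0.154622 = 66.99 W/m².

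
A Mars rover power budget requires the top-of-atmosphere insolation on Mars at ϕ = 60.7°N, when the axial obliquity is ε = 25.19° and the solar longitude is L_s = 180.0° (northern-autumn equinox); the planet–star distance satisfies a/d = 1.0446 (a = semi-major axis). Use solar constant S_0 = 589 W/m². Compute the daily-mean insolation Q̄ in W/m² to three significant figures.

Q̄ ≈ 100 W/m²

Solar declination: sin δ = sin ε · sin L_s = sin 25.19° × sin 180.0° = 0.00000, so δ = +0.000°.
cos h₀ = −tan(+60.7°) tan(+0.000°) = -0.0000, h₀ = 1.5708 rad.
Bracket: h₀ sin ϕ sin δ + cos ϕ cos δ sin h₀ = 1.5708×0.87207×0.00000 + 0.48938×1.00000×1.00000 = 0.000000 + 0.489380 = 0.489380.
Inverse-square distance factor (a/d)² = 1.0446² = 1.091189.
Q̄ = (S_0/π) × 1.091189 × [bracket] = (589/π) × 1.091189 × 0.489380 = 100.1 W/m².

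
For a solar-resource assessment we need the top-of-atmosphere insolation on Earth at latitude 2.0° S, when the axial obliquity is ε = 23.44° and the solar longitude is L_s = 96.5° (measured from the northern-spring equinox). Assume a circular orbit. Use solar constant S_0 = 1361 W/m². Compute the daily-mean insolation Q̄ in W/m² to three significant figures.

Q̄ ≈ 388 W/m²

Solar declination: sin δ = sin ε · sin L_s = sin 23.44° × sin 96.5° = 0.39523, so δ = +23.280°.
cos h₀ = −tan(-2.0°) tan(+23.280°) = 0.0150, h₀ = 1.5558 rad.
Bracket: h₀ sin ϕ sin δ + cos ϕ cos δ sin h₀ = 1.5558×-0.03490×0.39523 + 0.99939×0.91858×0.99989 = -0.021460 + 0.917919 = 0.896459.
Q̄ = (S_0/π) × [bracket] = (1361/π) × 0.896459 = 388.4 W/m².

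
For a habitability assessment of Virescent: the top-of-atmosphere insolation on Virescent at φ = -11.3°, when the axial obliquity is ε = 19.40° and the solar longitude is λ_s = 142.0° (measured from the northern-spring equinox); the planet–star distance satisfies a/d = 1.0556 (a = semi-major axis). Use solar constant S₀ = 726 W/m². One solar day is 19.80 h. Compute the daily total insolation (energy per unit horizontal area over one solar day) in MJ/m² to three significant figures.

16.5 MJ/m²

Solar declination: sin δ = sin ε · sin λ_s = sin 19.40° × sin 142.0° = 0.20450, so δ = +11.800°.
cos H₀ = −tan(-11.3°) tan(+11.800°) = 0.0417, H₀ = 1.5290 rad.
Bracket: H₀ sin φ sin δ + cos φ cos δ sin H₀ = 1.5290×-0.19595×0.20450 + 0.98061×0.97887×0.99913 = -0.061270 + 0.959055 = 0.897785.
Inverse-square distance factor (a/d)² = 1.0556² = 1.114291.
Q̄ = (S₀/π) × 1.114291 × [bracket] = (726/π) × 1.114291 × 0.897785 = 231.18 W/m².
Daily total = Q̄ × 19.80 h × 3600 s/h = 231.18 × 19.80 × 3600 / 10⁶ = 16.48 MJ/m².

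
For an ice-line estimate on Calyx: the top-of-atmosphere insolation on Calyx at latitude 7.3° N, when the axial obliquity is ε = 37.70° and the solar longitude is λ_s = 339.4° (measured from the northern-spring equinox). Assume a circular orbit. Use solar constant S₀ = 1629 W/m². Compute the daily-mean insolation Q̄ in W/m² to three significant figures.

Solar declination: sin δ = sin ε · sin λ_s = sin 37.70° × sin 339.4° = -0.21516, so δ = -12.425°.
cos H₀ = −tan(+7.3°) tan(-12.425°) = 0.0282, H₀ = 1.5426 rad.
Bracket: H₀ sin φ sin δ + cos φ cos δ sin H₀ = 1.5426×0.12706×-0.21516 + 0.99189×0.97658×0.99960 = -0.042172 + 0.968272 = 0.926100.
Q̄ = (S₀/π) × [bracket] = (1629/π) × 0.926100 = 480.2 W/m².

Q̄ ≈ 480 W/m²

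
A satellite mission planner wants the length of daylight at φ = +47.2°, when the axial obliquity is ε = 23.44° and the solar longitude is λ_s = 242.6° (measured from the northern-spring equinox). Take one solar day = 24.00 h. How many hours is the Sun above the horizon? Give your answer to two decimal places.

8.79 h

Solar declination: sin δ = sin ε · sin λ_s = sin 23.44° × sin 242.6° = -0.35316, so δ = -20.681°.
cos H₀ = −tan φ · tan δ = −tan(+47.2°) × tan(-20.681°) = 0.4076, so H₀ = 1.1509 rad = 65.94°.
Daylight = 2H₀/(2π) × 24.00 h = (1.1509/π) × 24.00 = 8.79 h.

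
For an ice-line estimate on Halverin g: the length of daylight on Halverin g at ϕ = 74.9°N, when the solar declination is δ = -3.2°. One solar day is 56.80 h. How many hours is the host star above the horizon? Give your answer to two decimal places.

24.63 h

cos h₀ = −tan ϕ · tan δ = −tan(+74.9°) × tan(-3.200°) = 0.2072, so h₀ = 1.3621 rad = 78.04°.
Daylight = 2h₀/(2π) × 56.80 h = (1.3621/π) × 56.80 = 24.63 h.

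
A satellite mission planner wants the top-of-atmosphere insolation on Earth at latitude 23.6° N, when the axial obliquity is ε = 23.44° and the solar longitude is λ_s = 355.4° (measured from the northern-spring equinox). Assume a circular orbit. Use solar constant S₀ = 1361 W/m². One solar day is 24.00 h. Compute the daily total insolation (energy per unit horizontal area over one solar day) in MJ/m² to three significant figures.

Solar declination: sin δ = sin ε · sin λ_s = sin 23.44° × sin 355.4° = -0.03190, so δ = -1.828°.
cos H₀ = −tan(+23.6°) tan(-1.828°) = 0.0139, H₀ = 1.5569 rad.
Bracket: H₀ sin φ sin δ + cos φ cos δ sin H₀ = 1.5569×0.40035×-0.03190 + 0.91636×0.99949×0.99990 = -0.019883 + 0.915801 = 0.895918.
Q̄ = (S₀/π) × [bracket] = (1361/π) × 0.895918 = 388.13 W/m².
Daily total = Q̄ × 24.00 h × 3600 s/h = 388.13 × 24.00 × 3600 / 10⁶ = 33.53 MJ/m².

33.5 MJ/m²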